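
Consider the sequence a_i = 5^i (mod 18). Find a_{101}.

11

We have a_0 = 1,  a_1 = 5,  a_2 = 7,  a_3 = 17,  a_4 = 13,  a_5 = 11,  a_6 = 1.
The sequence repeats with period 6.
(101 - 0) mod 6 = 5, so a_{101} = a_5 = 11.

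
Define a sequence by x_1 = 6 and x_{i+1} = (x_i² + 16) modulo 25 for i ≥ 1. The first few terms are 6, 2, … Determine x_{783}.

We have x_1 = 6; x_2 = 2; x_3 = 20; x_4 = 16; x_5 = 22; x_6 = 0; x_7 = 16.
Since x_7 = x_4 = 16, the sequence is eventually periodic: after a pre-period of length 3 it cycles with period 3.
For i ≥ 4, x_i depends only on (i - 4) mod 3. (783 - 4) mod 3 = 2, so x_{783} = x_6 = 0.

0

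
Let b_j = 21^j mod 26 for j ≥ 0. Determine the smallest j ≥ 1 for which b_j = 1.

4

Computing terms: b_0 = 1,  b_1 = 21,  b_2 = 25,  b_3 = 5,  b_4 = 1.
The sequence repeats with period 4.
The value 1 next appears (with j ≥ 1) at b_4.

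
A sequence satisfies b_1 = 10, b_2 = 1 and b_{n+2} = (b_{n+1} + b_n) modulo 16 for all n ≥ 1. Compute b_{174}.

Listing terms: b_1 = 10,  b_2 = 1,  b_3 = 11,  b_4 = 12,  b_5 = 7,  b_6 = 3,  b_7 = 10,  b_8 = 13,  b_9 = 7,  b_{10} = 4,  b_{11} = 11,  b_{12} = 15,  b_{13} = 10,  b_{14} = 9,  b_{15} = 3,  b_{16} = 12,  b_{17} = 15,  b_{18} = 11,  b_{19} = 10,  b_{20} = 5,  b_{21} = 15,  b_{22} = 4,  b_{23} = 3,  b_{24} = 7,  b_{25} = 10,  b_{26} = 1.
The sequence repeats with period 24.
So b_{174} = b_{1 + ((174-1) mod 24)} = b_6 = 3.

3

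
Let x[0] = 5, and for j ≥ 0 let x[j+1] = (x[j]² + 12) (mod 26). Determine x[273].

Computing terms: x[0] = 5; x[1] = 11; x[2] = 3; x[3] = 21; x[4] = 11.
Since x[4] = x[1] = 11, the sequence is eventually periodic: after a pre-period of length 1 it cycles with period 3.
For j ≥ 1, x[j] depends only on (j - 1) mod 3. (273 - 1) mod 3 = 2, so x[273] = x[3] = 21.

21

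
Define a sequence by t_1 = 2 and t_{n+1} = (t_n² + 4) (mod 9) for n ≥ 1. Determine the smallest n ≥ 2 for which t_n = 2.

We have t_1 = 2; t_2 = 8; t_3 = 5; t_4 = 2.
The sequence repeats with period 3.
The value 2 next appears (with n ≥ 2) at t_4.

4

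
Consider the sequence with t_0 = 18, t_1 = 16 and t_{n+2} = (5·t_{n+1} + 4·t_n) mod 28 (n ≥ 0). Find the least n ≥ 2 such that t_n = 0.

5

Computing terms: t_0 = 18; t_1 = 16; t_2 = 12; t_3 = 12; t_4 = 24; t_5 = 0; t_6 = 12; t_7 = 4; t_8 = 12; t_9 = 20; t_{10} = 8; t_{11} = 8; t_{12} = 16; t_{13} = 0; t_{14} = 8; t_{15} = 12; t_{16} = 8; t_{17} = 4; t_{18} = 24; t_{19} = 24; t_{20} = 20; t_{21} = 0; t_{22} = 24; t_{23} = 8; t_{24} = 24; t_{25} = 12; t_{26} = 16; t_{27} = 16; t_{28} = 4; t_{29} = 0; t_{30} = 16; t_{31} = 24; t_{32} = 16; t_{33} = 8; t_{34} = 20; t_{35} = 20; t_{36} = 12; t_{37} = 0; t_{38} = 20; t_{39} = 16; t_{40} = 20; t_{41} = 24; t_{42} = 4; t_{43} = 4; t_{44} = 8; t_{45} = 0; t_{46} = 4; t_{47} = 20; t_{48} = 4; t_{49} = 16; t_{50} = 12.
Since (t_{49}, t_{50}) = (t_1, t_2) = (16, 12) (two consecutive terms determine the rest), the sequence is eventually periodic: after a pre-period of length 1 it cycles with period 48.
The value 0 first appears (with n ≥ 2) at t_5.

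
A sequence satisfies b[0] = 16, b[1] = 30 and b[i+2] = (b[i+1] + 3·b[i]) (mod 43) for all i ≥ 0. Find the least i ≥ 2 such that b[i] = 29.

8

Computing terms: b[0] = 16; b[1] = 30; b[2] = 35; b[3] = 39; b[4] = 15; b[5] = 3; b[6] = 5; b[7] = 14; b[8] = 29; b[9] = 28; b[10] = 29; b[11] = 27; b[12] = 28; b[13] = 23; b[14] = 21; b[15] = 4; b[16] = 24; b[17] = 36; b[18] = 22; b[19] = 1; b[20] = 24; b[21] = 27; b[22] = 13; b[23] = 8; b[24] = 4; b[25] = 28; b[26] = 40; b[27] = 38; b[28] = 29; b[29] = 14; b[30] = 15; b[31] = 14; b[32] = 16; b[33] = 15; b[34] = 20; b[35] = 22; b[36] = 39; b[37] = 19; b[38] = 7; b[39] = 21; b[40] = 42; b[41] = 19; b[42] = 16; b[43] = 30.
The sequence repeats with period 42.
The value 29 first appears (with i ≥ 2) at b[8].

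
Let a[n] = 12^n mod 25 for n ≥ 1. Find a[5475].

18

Listing terms: a[1] = 12; a[2] = 19; a[3] = 3; a[4] = 11; a[5] = 7; a[6] = 9; a[7] = 8; a[8] = 21; a[9] = 2; a[10] = 24; a[11] = 13; a[12] = 6; a[13] = 22; a[14] = 14; a[15] = 18; a[16] = 16; a[17] = 17; a[18] = 4; a[19] = 23; a[20] = 1; a[21] = 12.
The sequence repeats with period 20.
So a[5475] = a[1 + ((5475-1) mod 20)] = a[15] = 18.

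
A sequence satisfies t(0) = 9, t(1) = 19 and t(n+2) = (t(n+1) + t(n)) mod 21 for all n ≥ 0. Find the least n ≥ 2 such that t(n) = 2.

Listing terms: t(0) = 9, t(1) = 19, t(2) = 7, t(3) = 5, t(4) = 12, t(5) = 17, t(6) = 8, t(7) = 4, t(8) = 12, t(9) = 16, t(10) = 7, t(11) = 2, t(12) = 9, t(13) = 11, t(14) = 20, t(15) = 10, t(16) = 9, t(17) = 19.
Since (t(16), t(17)) = (t(0), t(1)) = (9, 19) (two consecutive terms determine the rest), the sequence is periodic with period 16.
The value 2 first appears (with n ≥ 2) at t(11).

11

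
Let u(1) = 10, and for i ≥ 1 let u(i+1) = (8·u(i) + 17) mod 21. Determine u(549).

Listing terms: u(1) = 10, u(2) = 13, u(3) = 16, u(4) = 19, u(5) = 1, u(6) = 4, u(7) = 7, u(8) = 10.
Since u(8) = u(1) = 10, the sequence is periodic with period 7.
So u(549) = u(1 + ((549-1) mod 7)) = u(3) = 16.

16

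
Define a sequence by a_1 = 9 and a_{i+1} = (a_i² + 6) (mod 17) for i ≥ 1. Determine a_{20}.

Listing terms: a_1 = 9,  a_2 = 2,  a_3 = 10,  a_4 = 4,  a_5 = 5,  a_6 = 14,  a_7 = 15,  a_8 = 10.
Since a_8 = a_3 = 10, the sequence is eventually periodic: after a pre-period of length 2 it cycles with period 5.
For i ≥ 3, a_i depends only on (i - 3) mod 5. (20 - 3) mod 5 = 2, so a_{20} = a_5 = 5.

5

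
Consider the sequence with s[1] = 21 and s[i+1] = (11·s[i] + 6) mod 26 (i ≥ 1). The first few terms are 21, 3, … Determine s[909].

We have s[1] = 21,  s[2] = 3,  s[3] = 13,  s[4] = 19,  s[5] = 7,  s[6] = 5,  s[7] = 9,  s[8] = 1,  s[9] = 17,  s[10] = 11,  s[11] = 23,  s[12] = 25,  s[13] = 21.
Since s[13] = s[1] = 21, the sequence is periodic with period 12.
So s[909] = s[1 + ((909-1) mod 12)] = s[9] = 17.

17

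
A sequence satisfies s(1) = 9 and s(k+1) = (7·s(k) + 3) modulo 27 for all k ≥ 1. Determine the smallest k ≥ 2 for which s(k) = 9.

10

We have s(1) = 9; s(2) = 12; s(3) = 6; s(4) = 18; s(5) = 21; s(6) = 15; s(7) = 0; s(8) = 3; s(9) = 24; s(10) = 9.
The sequence repeats with period 9.
The value 9 next appears (with k ≥ 2) at s(10).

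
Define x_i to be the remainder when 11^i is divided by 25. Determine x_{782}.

21

x_1 = 11,  x_2 = 21,  x_3 = 6,  x_4 = 16,  x_5 = 1,  x_6 = 11.
The sequence repeats with period 5.
So x_{782} = x_{1 + ((782-1) mod 5)} = x_2 = 21.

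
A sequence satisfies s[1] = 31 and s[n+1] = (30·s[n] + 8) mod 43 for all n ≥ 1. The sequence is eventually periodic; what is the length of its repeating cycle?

Computing terms: s[1] = 31; s[2] = 35; s[3] = 26; s[4] = 14; s[5] = 41; s[6] = 34; s[7] = 39; s[8] = 17; s[9] = 2; s[10] = 25; s[11] = 27; s[12] = 1; s[13] = 38; s[14] = 30; s[15] = 5; s[16] = 29; s[17] = 18; s[18] = 32; s[19] = 22; s[20] = 23; s[21] = 10; s[22] = 7; s[23] = 3; s[24] = 12; s[25] = 24; s[26] = 40; s[27] = 4; s[28] = 42; s[29] = 21; s[30] = 36; s[31] = 13; s[32] = 11; s[33] = 37; s[34] = 0; s[35] = 8; s[36] = 33; s[37] = 9; s[38] = 20; s[39] = 6; s[40] = 16; s[41] = 15; s[42] = 28; s[43] = 31.
Since s[43] = s[1] = 31, the sequence is periodic with period 42.

42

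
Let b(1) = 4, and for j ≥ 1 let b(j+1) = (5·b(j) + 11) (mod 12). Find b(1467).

10

Computing terms: b(1) = 4,  b(2) = 7,  b(3) = 10,  b(4) = 1,  b(5) = 4.
The sequence repeats with period 4.
(1467 - 1) mod 4 = 2, so b(1467) = b(3) = 10.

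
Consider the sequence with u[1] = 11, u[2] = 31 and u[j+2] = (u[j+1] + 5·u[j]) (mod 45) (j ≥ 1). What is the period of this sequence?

6

We have u[1] = 11; u[2] = 31; u[3] = 41; u[4] = 16; u[5] = 41; u[6] = 31; u[7] = 11; u[8] = 31.
The sequence repeats with period 6.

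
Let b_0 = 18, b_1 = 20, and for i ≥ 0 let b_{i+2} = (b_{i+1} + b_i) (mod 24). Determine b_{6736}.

0

Computing terms: b_0 = 18, b_1 = 20, b_2 = 14, b_3 = 10, b_4 = 0, b_5 = 10, b_6 = 10, b_7 = 20, b_8 = 6, b_9 = 2, b_{10} = 8, b_{11} = 10, b_{12} = 18, b_{13} = 4, b_{14} = 22, b_{15} = 2, b_{16} = 0, b_{17} = 2, b_{18} = 2, b_{19} = 4, b_{20} = 6, b_{21} = 10, b_{22} = 16, b_{23} = 2, b_{24} = 18, b_{25} = 20.
The sequence repeats with period 24.
So b_{6736} = b_{0 + ((6736-0) mod 24)} = b_{16} = 0.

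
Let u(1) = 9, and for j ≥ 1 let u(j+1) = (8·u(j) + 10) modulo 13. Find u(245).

9

We have u(1) = 9; u(2) = 4; u(3) = 3; u(4) = 8; u(5) = 9.
The sequence repeats with period 4.
(245 - 1) mod 4 = 0, so u(245) = u(1) = 9.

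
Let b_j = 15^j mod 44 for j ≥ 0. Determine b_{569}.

3

b_0 = 1; b_1 = 15; b_2 = 5; b_3 = 31; b_4 = 25; b_5 = 23; b_6 = 37; b_7 = 27; b_8 = 9; b_9 = 3; b_{10} = 1.
Since b_{10} = b_0 = 1, the sequence is periodic with period 10.
So b_{569} = b_{0 + ((569-0) mod 10)} = b_9 = 3.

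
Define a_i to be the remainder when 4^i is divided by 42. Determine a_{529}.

a_0 = 1, a_1 = 4, a_2 = 16, a_3 = 22, a_4 = 4.
Since a_4 = a_1 = 4, the sequence is eventually periodic: after a pre-period of length 1 it cycles with period 3.
For i ≥ 1, a_i depends only on (i - 1) mod 3. (529 - 1) mod 3 = 0, so a_{529} = a_1 = 4.

4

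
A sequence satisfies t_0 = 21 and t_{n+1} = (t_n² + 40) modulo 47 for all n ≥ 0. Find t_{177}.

Computing terms: t_0 = 21, t_1 = 11, t_2 = 20, t_3 = 17, t_4 = 0, t_5 = 40, t_6 = 42, t_7 = 18, t_8 = 35, t_9 = 43, t_{10} = 9, t_{11} = 27, t_{12} = 17.
Since t_{12} = t_3 = 17, the sequence is eventually periodic: after a pre-period of length 3 it cycles with period 9.
For n ≥ 3, t_n depends only on (n - 3) mod 9. (177 - 3) mod 9 = 3, so t_{177} = t_6 = 42.

42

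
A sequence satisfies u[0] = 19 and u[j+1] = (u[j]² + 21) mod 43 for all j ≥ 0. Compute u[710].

Computing terms: u[0] = 19,  u[1] = 38,  u[2] = 3,  u[3] = 30,  u[4] = 18,  u[5] = 1,  u[6] = 22,  u[7] = 32,  u[8] = 13,  u[9] = 18.
Since u[9] = u[4] = 18, the sequence is eventually periodic: after a pre-period of length 4 it cycles with period 5.
For j ≥ 4, u[j] depends only on (j - 4) mod 5. (710 - 4) mod 5 = 1, so u[710] = u[5] = 1.

1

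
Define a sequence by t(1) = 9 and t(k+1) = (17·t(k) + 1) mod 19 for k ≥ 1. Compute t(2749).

7

Computing terms: t(1) = 9; t(2) = 2; t(3) = 16; t(4) = 7; t(5) = 6; t(6) = 8; t(7) = 4; t(8) = 12; t(9) = 15; t(10) = 9.
The sequence repeats with period 9.
(2749 - 1) mod 9 = 3, so t(2749) = t(4) = 7.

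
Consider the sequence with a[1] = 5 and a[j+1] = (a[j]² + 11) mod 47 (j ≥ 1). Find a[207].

35

a[1] = 5; a[2] = 36; a[3] = 38; a[4] = 45; a[5] = 15; a[6] = 1; a[7] = 12; a[8] = 14; a[9] = 19; a[10] = 43; a[11] = 27; a[12] = 35; a[13] = 14.
Since a[13] = a[8] = 14, the sequence is eventually periodic: after a pre-period of length 7 it cycles with period 5.
For j ≥ 8, a[j] depends only on (j - 8) mod 5. (207 - 8) mod 5 = 4, so a[207] = a[12] = 35.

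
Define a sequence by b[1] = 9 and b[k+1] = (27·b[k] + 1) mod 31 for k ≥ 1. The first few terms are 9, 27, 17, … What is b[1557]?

Computing terms: b[1] = 9, b[2] = 27, b[3] = 17, b[4] = 26, b[5] = 21, b[6] = 10, b[7] = 23, b[8] = 2, b[9] = 24, b[10] = 29, b[11] = 9.
Since b[11] = b[1] = 9, the sequence is periodic with period 10.
(1557 - 1) mod 10 = 6, so b[1557] = b[7] = 23.

23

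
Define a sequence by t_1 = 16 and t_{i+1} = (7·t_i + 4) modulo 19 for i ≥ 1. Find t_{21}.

18

t_1 = 16; t_2 = 2; t_3 = 18; t_4 = 16.
Since t_4 = t_1 = 16, the sequence is periodic with period 3.
So t_{21} = t_{1 + ((21-1) mod 3)} = t_3 = 18.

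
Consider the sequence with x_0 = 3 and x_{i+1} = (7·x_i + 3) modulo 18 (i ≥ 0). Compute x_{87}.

Computing terms: x_0 = 3; x_1 = 6; x_2 = 9; x_3 = 12; x_4 = 15; x_5 = 0; x_6 = 3.
Since x_6 = x_0 = 3, the sequence is periodic with period 6.
(87 - 0) mod 6 = 3, so x_{87} = x_3 = 12.

12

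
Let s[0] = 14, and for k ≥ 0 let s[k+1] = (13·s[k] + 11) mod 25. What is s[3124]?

9

Listing terms: s[0] = 14, s[1] = 18, s[2] = 20, s[3] = 21, s[4] = 9, s[5] = 3, s[6] = 0, s[7] = 11, s[8] = 4, s[9] = 13, s[10] = 5, s[11] = 1, s[12] = 24, s[13] = 23, s[14] = 10, s[15] = 16, s[16] = 19, s[17] = 8, s[18] = 15, s[19] = 6, s[20] = 14.
Since s[20] = s[0] = 14, the sequence is periodic with period 20.
So s[3124] = s[0 + ((3124-0) mod 20)] = s[4] = 9.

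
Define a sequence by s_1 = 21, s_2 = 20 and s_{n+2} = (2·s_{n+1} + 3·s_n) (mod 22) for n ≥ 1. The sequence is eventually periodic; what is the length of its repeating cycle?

10

Computing terms: s_1 = 21; s_2 = 20; s_3 = 15; s_4 = 2; s_5 = 5; s_6 = 16; s_7 = 3; s_8 = 10; s_9 = 7; s_{10} = 0; s_{11} = 21; s_{12} = 20.
The sequence repeats with period 10.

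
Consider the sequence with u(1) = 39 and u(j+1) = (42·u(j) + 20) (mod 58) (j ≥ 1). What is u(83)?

u(1) = 39; u(2) = 34; u(3) = 56; u(4) = 52; u(5) = 0; u(6) = 20; u(7) = 48; u(8) = 6; u(9) = 40; u(10) = 18; u(11) = 22; u(12) = 16; u(13) = 54; u(14) = 26; u(15) = 10; u(16) = 34.
Since u(16) = u(2) = 34, the sequence is eventually periodic: after a pre-period of length 1 it cycles with period 14.
For j ≥ 2, u(j) depends only on (j - 2) mod 14. (83 - 2) mod 14 = 11, so u(83) = u(13) = 54.

54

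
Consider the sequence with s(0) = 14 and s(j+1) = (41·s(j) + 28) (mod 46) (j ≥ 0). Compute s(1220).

12

We have s(0) = 14; s(1) = 4; s(2) = 8; s(3) = 34; s(4) = 42; s(5) = 2; s(6) = 18; s(7) = 30; s(8) = 16; s(9) = 40; s(10) = 12; s(11) = 14.
The sequence repeats with period 11.
(1220 - 0) mod 11 = 10, so s(1220) = s(10) = 12.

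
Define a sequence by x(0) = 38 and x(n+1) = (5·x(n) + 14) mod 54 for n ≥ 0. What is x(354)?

20

Listing terms: x(0) = 38, x(1) = 42, x(2) = 8, x(3) = 0, x(4) = 14, x(5) = 30, x(6) = 2, x(7) = 24, x(8) = 26, x(9) = 36, x(10) = 32, x(11) = 12, x(12) = 20, x(13) = 6, x(14) = 44, x(15) = 18, x(16) = 50, x(17) = 48, x(18) = 38.
The sequence repeats with period 18.
So x(354) = x(0 + ((354-0) mod 18)) = x(12) = 20.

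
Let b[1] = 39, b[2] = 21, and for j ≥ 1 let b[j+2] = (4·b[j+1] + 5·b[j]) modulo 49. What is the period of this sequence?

b[1] = 39,  b[2] = 21,  b[3] = 34,  b[4] = 45,  b[5] = 7,  b[6] = 8,  b[7] = 18,  b[8] = 14,  b[9] = 48,  b[10] = 17,  b[11] = 14,  b[12] = 43,  b[13] = 46,  b[14] = 7,  b[15] = 13,  b[16] = 38,  b[17] = 21,  b[18] = 29,  b[19] = 25,  b[20] = 0,  b[21] = 27,  b[22] = 10,  b[23] = 28,  b[24] = 15,  b[25] = 4,  b[26] = 42,  b[27] = 41,  b[28] = 31,  b[29] = 35,  b[30] = 1,  b[31] = 32,  b[32] = 35,  b[33] = 6,  b[34] = 3,  b[35] = 42,  b[36] = 36,  b[37] = 11,  b[38] = 28,  b[39] = 20,  b[40] = 24,  b[41] = 0,  b[42] = 22,  b[43] = 39,  b[44] = 21.
Since (b[43], b[44]) = (b[1], b[2]) = (39, 21) (two consecutive terms determine the rest), the sequence is periodic with period 42.

42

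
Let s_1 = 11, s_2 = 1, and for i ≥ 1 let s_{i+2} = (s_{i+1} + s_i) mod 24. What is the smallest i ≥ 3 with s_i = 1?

Computing terms: s_1 = 11; s_2 = 1; s_3 = 12; s_4 = 13; s_5 = 1; s_6 = 14; s_7 = 15; s_8 = 5; s_9 = 20; s_{10} = 1; s_{11} = 21; s_{12} = 22; s_{13} = 19; s_{14} = 17; s_{15} = 12; s_{16} = 5; s_{17} = 17; s_{18} = 22; s_{19} = 15; s_{20} = 13; s_{21} = 4; s_{22} = 17; s_{23} = 21; s_{24} = 14; s_{25} = 11; s_{26} = 1.
Since (s_{25}, s_{26}) = (s_1, s_2) = (11, 1) (two consecutive terms determine the rest), the sequence is periodic with period 24.
The value 1 first appears (with i ≥ 3) at s_5.

5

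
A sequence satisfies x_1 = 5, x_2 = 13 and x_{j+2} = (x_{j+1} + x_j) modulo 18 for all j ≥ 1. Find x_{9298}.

7

We have x_1 = 5,  x_2 = 13,  x_3 = 0,  x_4 = 13,  x_5 = 13,  x_6 = 8,  x_7 = 3,  x_8 = 11,  x_9 = 14,  x_{10} = 7,  x_{11} = 3,  x_{12} = 10,  x_{13} = 13,  x_{14} = 5,  x_{15} = 0,  x_{16} = 5,  x_{17} = 5,  x_{18} = 10,  x_{19} = 15,  x_{20} = 7,  x_{21} = 4,  x_{22} = 11,  x_{23} = 15,  x_{24} = 8,  x_{25} = 5,  x_{26} = 13.
Since (x_{25}, x_{26}) = (x_1, x_2) = (5, 13) (two consecutive terms determine the rest), the sequence is periodic with period 24.
(9298 - 1) mod 24 = 9, so x_{9298} = x_{10} = 7.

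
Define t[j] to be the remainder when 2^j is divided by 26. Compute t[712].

16

We have t[0] = 1, t[1] = 2, t[2] = 4, t[3] = 8, t[4] = 16, t[5] = 6, t[6] = 12, t[7] = 24, t[8] = 22, t[9] = 18, t[10] = 10, t[11] = 20, t[12] = 14, t[13] = 2.
Since t[13] = t[1] = 2, the sequence is eventually periodic: after a pre-period of length 1 it cycles with period 12.
For j ≥ 1, t[j] depends only on (j - 1) mod 12. (712 - 1) mod 12 = 3, so t[712] = t[4] = 16.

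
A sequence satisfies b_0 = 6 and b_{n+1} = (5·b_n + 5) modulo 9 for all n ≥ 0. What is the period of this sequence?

Computing terms: b_0 = 6,  b_1 = 8,  b_2 = 0,  b_3 = 5,  b_4 = 3,  b_5 = 2,  b_6 = 6.
Since b_6 = b_0 = 6, the sequence is periodic with period 6.

6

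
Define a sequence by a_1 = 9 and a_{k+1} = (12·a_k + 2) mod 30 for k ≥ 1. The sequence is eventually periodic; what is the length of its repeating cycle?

4

Listing terms: a_1 = 9; a_2 = 20; a_3 = 2; a_4 = 26; a_5 = 14; a_6 = 20.
Since a_6 = a_2 = 20, the sequence is eventually periodic: after a pre-period of length 1 it cycles with period 4.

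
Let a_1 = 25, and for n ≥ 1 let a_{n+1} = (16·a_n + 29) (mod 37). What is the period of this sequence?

9

Computing terms: a_1 = 25; a_2 = 22; a_3 = 11; a_4 = 20; a_5 = 16; a_6 = 26; a_7 = 1; a_8 = 8; a_9 = 9; a_{10} = 25.
The sequence repeats with period 9.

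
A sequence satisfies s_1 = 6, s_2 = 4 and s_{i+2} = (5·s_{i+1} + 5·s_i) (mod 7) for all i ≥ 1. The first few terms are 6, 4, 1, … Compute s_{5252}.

2

s_1 = 6, s_2 = 4, s_3 = 1, s_4 = 4, s_5 = 4, s_6 = 5, s_7 = 3, s_8 = 5, s_9 = 5, s_{10} = 1, s_{11} = 2, s_{12} = 1, s_{13} = 1, s_{14} = 3, s_{15} = 6, s_{16} = 3, s_{17} = 3, s_{18} = 2, s_{19} = 4, s_{20} = 2, s_{21} = 2, s_{22} = 6, s_{23} = 5, s_{24} = 6, s_{25} = 6, s_{26} = 4.
The sequence repeats with period 24.
So s_{5252} = s_{1 + ((5252-1) mod 24)} = s_{20} = 2.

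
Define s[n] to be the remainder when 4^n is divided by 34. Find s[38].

Computing terms: s[1] = 4; s[2] = 16; s[3] = 30; s[4] = 18; s[5] = 4.
Since s[5] = s[1] = 4, the sequence is periodic with period 4.
(38 - 1) mod 4 = 1, so s[38] = s[2] = 16.

16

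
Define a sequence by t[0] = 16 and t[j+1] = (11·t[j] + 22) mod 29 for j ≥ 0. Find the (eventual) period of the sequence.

28

Listing terms: t[0] = 16; t[1] = 24; t[2] = 25; t[3] = 7; t[4] = 12; t[5] = 9; t[6] = 5; t[7] = 19; t[8] = 28; t[9] = 11; t[10] = 27; t[11] = 0; t[12] = 22; t[13] = 3; t[14] = 26; t[15] = 18; t[16] = 17; t[17] = 6; t[18] = 1; t[19] = 4; t[20] = 8; t[21] = 23; t[22] = 14; t[23] = 2; t[24] = 15; t[25] = 13; t[26] = 20; t[27] = 10; t[28] = 16.
The sequence repeats with period 28.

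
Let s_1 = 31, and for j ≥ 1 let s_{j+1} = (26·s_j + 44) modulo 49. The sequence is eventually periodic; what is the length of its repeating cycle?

Computing terms: s_1 = 31,  s_2 = 17,  s_3 = 45,  s_4 = 38,  s_5 = 3,  s_6 = 24,  s_7 = 31.
The sequence repeats with period 6.

6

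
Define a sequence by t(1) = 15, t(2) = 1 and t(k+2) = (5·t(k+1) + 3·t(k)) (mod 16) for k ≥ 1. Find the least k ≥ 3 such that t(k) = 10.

Computing terms: t(1) = 15,  t(2) = 1,  t(3) = 2,  t(4) = 13,  t(5) = 7,  t(6) = 10,  t(7) = 7,  t(8) = 1,  t(9) = 10,  t(10) = 5,  t(11) = 7,  t(12) = 2,  t(13) = 15,  t(14) = 1.
Since (t(13), t(14)) = (t(1), t(2)) = (15, 1) (two consecutive terms determine the rest), the sequence is periodic with period 12.
The value 10 first appears (with k ≥ 3) at t(6).

6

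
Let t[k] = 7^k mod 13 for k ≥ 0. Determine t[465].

Listing terms: t[0] = 1,  t[1] = 7,  t[2] = 10,  t[3] = 5,  t[4] = 9,  t[5] = 11,  t[6] = 12,  t[7] = 6,  t[8] = 3,  t[9] = 8,  t[10] = 4,  t[11] = 2,  t[12] = 1.
The sequence repeats with period 12.
(465 - 0) mod 12 = 9, so t[465] = t[9] = 8.

8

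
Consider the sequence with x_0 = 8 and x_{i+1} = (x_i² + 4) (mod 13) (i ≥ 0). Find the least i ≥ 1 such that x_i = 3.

We have x_0 = 8; x_1 = 3; x_2 = 0; x_3 = 4; x_4 = 7; x_5 = 1; x_6 = 5; x_7 = 3.
Since x_7 = x_1 = 3, the sequence is eventually periodic: after a pre-period of length 1 it cycles with period 6.
The value 3 first appears (with i ≥ 1) at x_1.

1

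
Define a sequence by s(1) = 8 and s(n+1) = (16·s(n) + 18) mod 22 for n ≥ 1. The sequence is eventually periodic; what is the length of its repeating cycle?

5

Computing terms: s(1) = 8; s(2) = 14; s(3) = 0; s(4) = 18; s(5) = 20; s(6) = 8.
The sequence repeats with period 5.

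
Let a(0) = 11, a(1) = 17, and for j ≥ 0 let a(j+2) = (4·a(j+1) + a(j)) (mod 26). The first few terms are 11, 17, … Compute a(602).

We have a(0) = 11,  a(1) = 17,  a(2) = 1,  a(3) = 21,  a(4) = 7,  a(5) = 23,  a(6) = 21,  a(7) = 3,  a(8) = 7,  a(9) = 5,  a(10) = 1,  a(11) = 9,  a(12) = 11,  a(13) = 1,  a(14) = 15,  a(15) = 9,  a(16) = 25,  a(17) = 5,  a(18) = 19,  a(19) = 3,  a(20) = 5,  a(21) = 23,  a(22) = 19,  a(23) = 21,  a(24) = 25,  a(25) = 17,  a(26) = 15,  a(27) = 25,  a(28) = 11,  a(29) = 17.
Since (a(28), a(29)) = (a(0), a(1)) = (11, 17) (two consecutive terms determine the rest), the sequence is periodic with period 28.
(602 - 0) mod 28 = 14, so a(602) = a(14) = 15.

15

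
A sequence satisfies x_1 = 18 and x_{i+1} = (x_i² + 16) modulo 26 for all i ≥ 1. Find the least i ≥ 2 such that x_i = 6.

Listing terms: x_1 = 18; x_2 = 2; x_3 = 20; x_4 = 0; x_5 = 16; x_6 = 12; x_7 = 4; x_8 = 6; x_9 = 0.
Since x_9 = x_4 = 0, the sequence is eventually periodic: after a pre-period of length 3 it cycles with period 5.
The value 6 first appears (with i ≥ 2) at x_8.

8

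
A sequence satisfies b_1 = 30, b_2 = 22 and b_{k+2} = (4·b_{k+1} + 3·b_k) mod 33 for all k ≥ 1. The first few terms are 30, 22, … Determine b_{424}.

Listing terms: b_1 = 30; b_2 = 22; b_3 = 13; b_4 = 19; b_5 = 16; b_6 = 22; b_7 = 4; b_8 = 16; b_9 = 10; b_{10} = 22; b_{11} = 19; b_{12} = 10; b_{13} = 31; b_{14} = 22; b_{15} = 16; b_{16} = 31; b_{17} = 7; b_{18} = 22; b_{19} = 10; b_{20} = 7; b_{21} = 25; b_{22} = 22; b_{23} = 31; b_{24} = 25; b_{25} = 28; b_{26} = 22; b_{27} = 7; b_{28} = 28; b_{29} = 1; b_{30} = 22; b_{31} = 25; b_{32} = 1; b_{33} = 13; b_{34} = 22; b_{35} = 28; b_{36} = 13; b_{37} = 4; b_{38} = 22; b_{39} = 1; b_{40} = 4; b_{41} = 19; b_{42} = 22; b_{43} = 13.
Since (b_{42}, b_{43}) = (b_2, b_3) = (22, 13) (two consecutive terms determine the rest), the sequence is eventually periodic: after a pre-period of length 1 it cycles with period 40.
For k ≥ 2, b_k depends only on (k - 2) mod 40. (424 - 2) mod 40 = 22, so b_{424} = b_{24} = 25.

25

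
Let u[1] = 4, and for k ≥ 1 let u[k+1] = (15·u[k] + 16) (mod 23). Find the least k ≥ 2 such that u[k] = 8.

Listing terms: u[1] = 4,  u[2] = 7,  u[3] = 6,  u[4] = 14,  u[5] = 19,  u[6] = 2,  u[7] = 0,  u[8] = 16,  u[9] = 3,  u[10] = 15,  u[11] = 11,  u[12] = 20,  u[13] = 17,  u[14] = 18,  u[15] = 10,  u[16] = 5,  u[17] = 22,  u[18] = 1,  u[19] = 8,  u[20] = 21,  u[21] = 9,  u[22] = 13,  u[23] = 4.
The sequence repeats with period 22.
The value 8 first appears (with k ≥ 2) at u[19].

19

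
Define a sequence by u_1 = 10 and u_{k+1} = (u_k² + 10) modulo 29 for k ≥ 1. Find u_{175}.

u_1 = 10, u_2 = 23, u_3 = 17, u_4 = 9, u_5 = 4, u_6 = 26, u_7 = 19, u_8 = 23.
Since u_8 = u_2 = 23, the sequence is eventually periodic: after a pre-period of length 1 it cycles with period 6.
For k ≥ 2, u_k depends only on (k - 2) mod 6. (175 - 2) mod 6 = 5, so u_{175} = u_7 = 19.

19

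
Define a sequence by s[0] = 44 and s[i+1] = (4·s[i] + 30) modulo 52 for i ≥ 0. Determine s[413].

Computing terms: s[0] = 44; s[1] = 50; s[2] = 22; s[3] = 14; s[4] = 34; s[5] = 10; s[6] = 18; s[7] = 50.
Since s[7] = s[1] = 50, the sequence is eventually periodic: after a pre-period of length 1 it cycles with period 6.
For i ≥ 1, s[i] depends only on (i - 1) mod 6. (413 - 1) mod 6 = 4, so s[413] = s[5] = 10.

10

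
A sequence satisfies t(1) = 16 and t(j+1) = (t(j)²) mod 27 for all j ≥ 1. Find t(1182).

Listing terms: t(1) = 16, t(2) = 13, t(3) = 7, t(4) = 22, t(5) = 25, t(6) = 4, t(7) = 16.
The sequence repeats with period 6.
(1182 - 1) mod 6 = 5, so t(1182) = t(6) = 4.

4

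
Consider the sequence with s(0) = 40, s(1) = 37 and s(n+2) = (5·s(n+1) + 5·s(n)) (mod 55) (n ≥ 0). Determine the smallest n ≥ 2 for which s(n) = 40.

7

Listing terms: s(0) = 40, s(1) = 37, s(2) = 0, s(3) = 20, s(4) = 45, s(5) = 50, s(6) = 35, s(7) = 40, s(8) = 45, s(9) = 40, s(10) = 40, s(11) = 15, s(12) = 0, s(13) = 20.
Since (s(12), s(13)) = (s(2), s(3)) = (0, 20) (two consecutive terms determine the rest), the sequence is eventually periodic: after a pre-period of length 2 it cycles with period 10.
The value 40 first appears (with n ≥ 2) at s(7).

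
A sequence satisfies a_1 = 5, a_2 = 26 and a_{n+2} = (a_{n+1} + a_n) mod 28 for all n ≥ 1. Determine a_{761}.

We have a_1 = 5; a_2 = 26; a_3 = 3; a_4 = 1; a_5 = 4; a_6 = 5; a_7 = 9; a_8 = 14; a_9 = 23; a_{10} = 9; a_{11} = 4; a_{12} = 13; a_{13} = 17; a_{14} = 2; a_{15} = 19; a_{16} = 21; a_{17} = 12; a_{18} = 5; a_{19} = 17; a_{20} = 22; a_{21} = 11; a_{22} = 5; a_{23} = 16; a_{24} = 21; a_{25} = 9; a_{26} = 2; a_{27} = 11; a_{28} = 13; a_{29} = 24; a_{30} = 9; a_{31} = 5; a_{32} = 14; a_{33} = 19; a_{34} = 5; a_{35} = 24; a_{36} = 1; a_{37} = 25; a_{38} = 26; a_{39} = 23; a_{40} = 21; a_{41} = 16; a_{42} = 9; a_{43} = 25; a_{44} = 6; a_{45} = 3; a_{46} = 9; a_{47} = 12; a_{48} = 21; a_{49} = 5; a_{50} = 26.
The sequence repeats with period 48.
So a_{761} = a_{1 + ((761-1) mod 48)} = a_{41} = 16.

16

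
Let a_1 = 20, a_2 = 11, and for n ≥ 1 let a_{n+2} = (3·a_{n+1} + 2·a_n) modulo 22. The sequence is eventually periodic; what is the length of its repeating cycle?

Computing terms: a_1 = 20; a_2 = 11; a_3 = 7; a_4 = 21; a_5 = 11; a_6 = 9; a_7 = 5; a_8 = 11; a_9 = 21; a_{10} = 19; a_{11} = 11; a_{12} = 5; a_{13} = 15; a_{14} = 11; a_{15} = 19; a_{16} = 13; a_{17} = 11; a_{18} = 15; a_{19} = 1; a_{20} = 11; a_{21} = 13; a_{22} = 17; a_{23} = 11; a_{24} = 1; a_{25} = 3; a_{26} = 11; a_{27} = 17; a_{28} = 7; a_{29} = 11; a_{30} = 3; a_{31} = 9; a_{32} = 11; a_{33} = 7.
Since (a_{32}, a_{33}) = (a_2, a_3) = (11, 7) (two consecutive terms determine the rest), the sequence is eventually periodic: after a pre-period of length 1 it cycles with period 30.

30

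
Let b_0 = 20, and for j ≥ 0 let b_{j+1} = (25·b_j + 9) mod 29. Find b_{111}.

19

Listing terms: b_0 = 20, b_1 = 16, b_2 = 3, b_3 = 26, b_4 = 21, b_5 = 12, b_6 = 19, b_7 = 20.
The sequence repeats with period 7.
So b_{111} = b_{0 + ((111-0) mod 7)} = b_6 = 19.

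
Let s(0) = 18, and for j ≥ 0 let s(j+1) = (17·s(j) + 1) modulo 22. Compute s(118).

0

We have s(0) = 18; s(1) = 21; s(2) = 6; s(3) = 15; s(4) = 14; s(5) = 19; s(6) = 16; s(7) = 9; s(8) = 0; s(9) = 1; s(10) = 18.
The sequence repeats with period 10.
So s(118) = s(0 + ((118-0) mod 10)) = s(8) = 0.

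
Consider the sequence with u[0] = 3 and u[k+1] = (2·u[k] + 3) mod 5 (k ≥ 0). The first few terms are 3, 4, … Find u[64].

3

Listing terms: u[0] = 3; u[1] = 4; u[2] = 1; u[3] = 0; u[4] = 3.
The sequence repeats with period 4.
So u[64] = u[0 + ((64-0) mod 4)] = u[0] = 3.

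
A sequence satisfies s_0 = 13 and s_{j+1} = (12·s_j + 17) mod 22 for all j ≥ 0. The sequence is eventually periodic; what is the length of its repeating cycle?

11

We have s_0 = 13, s_1 = 19, s_2 = 3, s_3 = 9, s_4 = 15, s_5 = 21, s_6 = 5, s_7 = 11, s_8 = 17, s_9 = 1, s_{10} = 7, s_{11} = 13.
Since s_{11} = s_0 = 13, the sequence is periodic with period 11.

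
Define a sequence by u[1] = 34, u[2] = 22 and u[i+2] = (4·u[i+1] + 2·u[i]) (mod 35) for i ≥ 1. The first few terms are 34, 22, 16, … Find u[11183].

u[1] = 34, u[2] = 22, u[3] = 16, u[4] = 3, u[5] = 9, u[6] = 7, u[7] = 11, u[8] = 23, u[9] = 9, u[10] = 12, u[11] = 31, u[12] = 8, u[13] = 24, u[14] = 7, u[15] = 6, u[16] = 3, u[17] = 24, u[18] = 32, u[19] = 1, u[20] = 33, u[21] = 29, u[22] = 7, u[23] = 16, u[24] = 8, u[25] = 29, u[26] = 27, u[27] = 26, u[28] = 18, u[29] = 19, u[30] = 7, u[31] = 31, u[32] = 33, u[33] = 19, u[34] = 2, u[35] = 11, u[36] = 13, u[37] = 4, u[38] = 7, u[39] = 1, u[40] = 18, u[41] = 4, u[42] = 17, u[43] = 6, u[44] = 23, u[45] = 34, u[46] = 7, u[47] = 26, u[48] = 13, u[49] = 34, u[50] = 22.
The sequence repeats with period 48.
So u[11183] = u[1 + ((11183-1) mod 48)] = u[47] = 26.

26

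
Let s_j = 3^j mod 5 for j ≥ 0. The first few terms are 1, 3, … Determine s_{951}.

2

We have s_0 = 1; s_1 = 3; s_2 = 4; s_3 = 2; s_4 = 1.
Since s_4 = s_0 = 1, the sequence is periodic with period 4.
So s_{951} = s_{0 + ((951-0) mod 4)} = s_3 = 2.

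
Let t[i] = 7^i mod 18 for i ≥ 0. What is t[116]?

13

Listing terms: t[0] = 1,  t[1] = 7,  t[2] = 13,  t[3] = 1.
The sequence repeats with period 3.
So t[116] = t[0 + ((116-0) mod 3)] = t[2] = 13.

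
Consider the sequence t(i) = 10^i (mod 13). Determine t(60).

Computing terms: t(0) = 1, t(1) = 10, t(2) = 9, t(3) = 12, t(4) = 3, t(5) = 4, t(6) = 1.
Since t(6) = t(0) = 1, the sequence is periodic with period 6.
So t(60) = t(0 + ((60-0) mod 6)) = t(0) = 1.

1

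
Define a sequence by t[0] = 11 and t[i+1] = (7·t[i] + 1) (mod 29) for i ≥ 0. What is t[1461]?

Listing terms: t[0] = 11,  t[1] = 20,  t[2] = 25,  t[3] = 2,  t[4] = 15,  t[5] = 19,  t[6] = 18,  t[7] = 11.
Since t[7] = t[0] = 11, the sequence is periodic with period 7.
So t[1461] = t[0 + ((1461-0) mod 7)] = t[5] = 19.

19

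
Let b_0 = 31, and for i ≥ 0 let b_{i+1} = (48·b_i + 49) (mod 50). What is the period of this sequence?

20

We have b_0 = 31,  b_1 = 37,  b_2 = 25,  b_3 = 49,  b_4 = 1,  b_5 = 47,  b_6 = 5,  b_7 = 39,  b_8 = 21,  b_9 = 7,  b_{10} = 35,  b_{11} = 29,  b_{12} = 41,  b_{13} = 17,  b_{14} = 15,  b_{15} = 19,  b_{16} = 11,  b_{17} = 27,  b_{18} = 45,  b_{19} = 9,  b_{20} = 31.
Since b_{20} = b_0 = 31, the sequence is periodic with period 20.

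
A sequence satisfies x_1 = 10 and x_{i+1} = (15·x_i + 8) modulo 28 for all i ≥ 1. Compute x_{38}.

26

We have x_1 = 10; x_2 = 18; x_3 = 26; x_4 = 6; x_5 = 14; x_6 = 22; x_7 = 2; x_8 = 10.
Since x_8 = x_1 = 10, the sequence is periodic with period 7.
So x_{38} = x_{1 + ((38-1) mod 7)} = x_3 = 26.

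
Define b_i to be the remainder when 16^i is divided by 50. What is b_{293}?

46

We have b_1 = 16, b_2 = 6, b_3 = 46, b_4 = 36, b_5 = 26, b_6 = 16.
The sequence repeats with period 5.
So b_{293} = b_{1 + ((293-1) mod 5)} = b_3 = 46.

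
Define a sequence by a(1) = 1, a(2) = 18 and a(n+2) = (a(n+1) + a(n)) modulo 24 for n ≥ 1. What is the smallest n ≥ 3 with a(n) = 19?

Listing terms: a(1) = 1, a(2) = 18, a(3) = 19, a(4) = 13, a(5) = 8, a(6) = 21, a(7) = 5, a(8) = 2, a(9) = 7, a(10) = 9, a(11) = 16, a(12) = 1, a(13) = 17, a(14) = 18, a(15) = 11, a(16) = 5, a(17) = 16, a(18) = 21, a(19) = 13, a(20) = 10, a(21) = 23, a(22) = 9, a(23) = 8, a(24) = 17, a(25) = 1, a(26) = 18.
Since (a(25), a(26)) = (a(1), a(2)) = (1, 18) (two consecutive terms determine the rest), the sequence is periodic with period 24.
The value 19 first appears (with n ≥ 3) at a(3).

3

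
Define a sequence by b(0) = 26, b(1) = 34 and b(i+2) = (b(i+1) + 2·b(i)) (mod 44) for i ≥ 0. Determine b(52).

b(0) = 26; b(1) = 34; b(2) = 42; b(3) = 22; b(4) = 18; b(5) = 18; b(6) = 10; b(7) = 2; b(8) = 22; b(9) = 26; b(10) = 26; b(11) = 34.
The sequence repeats with period 10.
(52 - 0) mod 10 = 2, so b(52) = b(2) = 42.

42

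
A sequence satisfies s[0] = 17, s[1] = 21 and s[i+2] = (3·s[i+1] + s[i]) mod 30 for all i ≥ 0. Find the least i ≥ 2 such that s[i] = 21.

3

Computing terms: s[0] = 17, s[1] = 21, s[2] = 20, s[3] = 21, s[4] = 23, s[5] = 0, s[6] = 23, s[7] = 9, s[8] = 20, s[9] = 9, s[10] = 17, s[11] = 0, s[12] = 17, s[13] = 21.
Since (s[12], s[13]) = (s[0], s[1]) = (17, 21) (two consecutive terms determine the rest), the sequence is periodic with period 12.
The value 21 first appears (with i ≥ 2) at s[3].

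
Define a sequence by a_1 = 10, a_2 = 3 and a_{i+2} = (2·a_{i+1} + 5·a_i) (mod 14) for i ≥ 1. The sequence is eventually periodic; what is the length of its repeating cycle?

We have a_1 = 10; a_2 = 3; a_3 = 0; a_4 = 1; a_5 = 2; a_6 = 9; a_7 = 0; a_8 = 3; a_9 = 6; a_{10} = 13; a_{11} = 0; a_{12} = 9; a_{13} = 4; a_{14} = 11; a_{15} = 0; a_{16} = 13; a_{17} = 12; a_{18} = 5; a_{19} = 0; a_{20} = 11; a_{21} = 8; a_{22} = 1; a_{23} = 0; a_{24} = 5; a_{25} = 10; a_{26} = 3.
Since (a_{25}, a_{26}) = (a_1, a_2) = (10, 3) (two consecutive terms determine the rest), the sequence is periodic with period 24.

24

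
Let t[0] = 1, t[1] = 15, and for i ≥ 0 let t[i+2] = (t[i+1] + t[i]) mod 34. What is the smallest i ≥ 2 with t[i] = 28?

t[0] = 1, t[1] = 15, t[2] = 16, t[3] = 31, t[4] = 13, t[5] = 10, t[6] = 23, t[7] = 33, t[8] = 22, t[9] = 21, t[10] = 9, t[11] = 30, t[12] = 5, t[13] = 1, t[14] = 6, t[15] = 7, t[16] = 13, t[17] = 20, t[18] = 33, t[19] = 19, t[20] = 18, t[21] = 3, t[22] = 21, t[23] = 24, t[24] = 11, t[25] = 1, t[26] = 12, t[27] = 13, t[28] = 25, t[29] = 4, t[30] = 29, t[31] = 33, t[32] = 28, t[33] = 27, t[34] = 21, t[35] = 14, t[36] = 1, t[37] = 15.
Since (t[36], t[37]) = (t[0], t[1]) = (1, 15) (two consecutive terms determine the rest), the sequence is periodic with period 36.
The value 28 first appears (with i ≥ 2) at t[32].

32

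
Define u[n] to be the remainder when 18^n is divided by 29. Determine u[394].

u[0] = 1,  u[1] = 18,  u[2] = 5,  u[3] = 3,  u[4] = 25,  u[5] = 15,  u[6] = 9,  u[7] = 17,  u[8] = 16,  u[9] = 27,  u[10] = 22,  u[11] = 19,  u[12] = 23,  u[13] = 8,  u[14] = 28,  u[15] = 11,  u[16] = 24,  u[17] = 26,  u[18] = 4,  u[19] = 14,  u[20] = 20,  u[21] = 12,  u[22] = 13,  u[23] = 2,  u[24] = 7,  u[25] = 10,  u[26] = 6,  u[27] = 21,  u[28] = 1.
Since u[28] = u[0] = 1, the sequence is periodic with period 28.
(394 - 0) mod 28 = 2, so u[394] = u[2] = 5.

5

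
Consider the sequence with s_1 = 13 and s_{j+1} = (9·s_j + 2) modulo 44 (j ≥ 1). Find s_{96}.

Computing terms: s_1 = 13; s_2 = 31; s_3 = 17; s_4 = 23; s_5 = 33; s_6 = 35; s_7 = 9; s_8 = 39; s_9 = 1; s_{10} = 11; s_{11} = 13.
The sequence repeats with period 10.
So s_{96} = s_{1 + ((96-1) mod 10)} = s_6 = 35.

35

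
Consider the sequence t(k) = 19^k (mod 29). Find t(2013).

2

Computing terms: t(1) = 19; t(2) = 13; t(3) = 15; t(4) = 24; t(5) = 21; t(6) = 22; t(7) = 12; t(8) = 25; t(9) = 11; t(10) = 6; t(11) = 27; t(12) = 20; t(13) = 3; t(14) = 28; t(15) = 10; t(16) = 16; t(17) = 14; t(18) = 5; t(19) = 8; t(20) = 7; t(21) = 17; t(22) = 4; t(23) = 18; t(24) = 23; t(25) = 2; t(26) = 9; t(27) = 26; t(28) = 1; t(29) = 19.
The sequence repeats with period 28.
So t(2013) = t(1 + ((2013-1) mod 28)) = t(25) = 2.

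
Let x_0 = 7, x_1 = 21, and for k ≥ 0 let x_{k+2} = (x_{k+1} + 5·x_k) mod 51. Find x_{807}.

x_0 = 7, x_1 = 21, x_2 = 5, x_3 = 8, x_4 = 33, x_5 = 22, x_6 = 34, x_7 = 42, x_8 = 8, x_9 = 14, x_{10} = 3, x_{11} = 22, x_{12} = 37, x_{13} = 45, x_{14} = 26, x_{15} = 47, x_{16} = 24, x_{17} = 4, x_{18} = 22, x_{19} = 42, x_{20} = 50, x_{21} = 5, x_{22} = 0, x_{23} = 25, x_{24} = 25, x_{25} = 48, x_{26} = 20, x_{27} = 5, x_{28} = 3, x_{29} = 28, x_{30} = 43, x_{31} = 30, x_{32} = 41, x_{33} = 38, x_{34} = 39, x_{35} = 25, x_{36} = 16, x_{37} = 39, x_{38} = 17, x_{39} = 8, x_{40} = 42, x_{41} = 31, x_{42} = 37, x_{43} = 39, x_{44} = 20, x_{45} = 11, x_{46} = 9, x_{47} = 13, x_{48} = 7, x_{49} = 21.
Since (x_{48}, x_{49}) = (x_0, x_1) = (7, 21) (two consecutive terms determine the rest), the sequence is periodic with period 48.
(807 - 0) mod 48 = 39, so x_{807} = x_{39} = 8.

8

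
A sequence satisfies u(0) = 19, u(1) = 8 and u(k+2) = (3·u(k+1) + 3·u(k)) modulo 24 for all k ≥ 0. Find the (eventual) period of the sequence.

u(0) = 19,  u(1) = 8,  u(2) = 9,  u(3) = 3,  u(4) = 12,  u(5) = 21,  u(6) = 3,  u(7) = 0,  u(8) = 9,  u(9) = 3.
Since (u(8), u(9)) = (u(2), u(3)) = (9, 3) (two consecutive terms determine the rest), the sequence is eventually periodic: after a pre-period of length 2 it cycles with period 6.

6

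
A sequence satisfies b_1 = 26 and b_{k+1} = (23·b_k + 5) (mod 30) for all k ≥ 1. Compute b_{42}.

Listing terms: b_1 = 26,  b_2 = 3,  b_3 = 14,  b_4 = 27,  b_5 = 26.
Since b_5 = b_1 = 26, the sequence is periodic with period 4.
(42 - 1) mod 4 = 1, so b_{42} = b_2 = 3.

3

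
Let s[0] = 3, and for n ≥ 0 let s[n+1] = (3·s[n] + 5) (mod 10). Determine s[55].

6

s[0] = 3; s[1] = 4; s[2] = 7; s[3] = 6; s[4] = 3.
Since s[4] = s[0] = 3, the sequence is periodic with period 4.
So s[55] = s[0 + ((55-0) mod 4)] = s[3] = 6.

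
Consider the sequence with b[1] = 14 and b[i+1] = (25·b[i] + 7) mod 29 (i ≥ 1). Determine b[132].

4

b[1] = 14, b[2] = 9, b[3] = 0, b[4] = 7, b[5] = 8, b[6] = 4, b[7] = 20, b[8] = 14.
Since b[8] = b[1] = 14, the sequence is periodic with period 7.
(132 - 1) mod 7 = 5, so b[132] = b[6] = 4.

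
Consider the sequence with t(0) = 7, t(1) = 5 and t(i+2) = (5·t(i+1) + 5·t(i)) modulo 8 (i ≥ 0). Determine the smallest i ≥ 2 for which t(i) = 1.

Computing terms: t(0) = 7, t(1) = 5, t(2) = 4, t(3) = 5, t(4) = 5, t(5) = 2, t(6) = 3, t(7) = 1, t(8) = 4, t(9) = 1, t(10) = 1, t(11) = 2, t(12) = 7, t(13) = 5.
Since (t(12), t(13)) = (t(0), t(1)) = (7, 5) (two consecutive terms determine the rest), the sequence is periodic with period 12.
The value 1 first appears (with i ≥ 2) at t(7).

7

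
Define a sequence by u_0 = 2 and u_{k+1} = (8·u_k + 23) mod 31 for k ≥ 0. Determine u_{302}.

25

u_0 = 2,  u_1 = 8,  u_2 = 25,  u_3 = 6,  u_4 = 9,  u_5 = 2.
Since u_5 = u_0 = 2, the sequence is periodic with period 5.
So u_{302} = u_{0 + ((302-0) mod 5)} = u_2 = 25.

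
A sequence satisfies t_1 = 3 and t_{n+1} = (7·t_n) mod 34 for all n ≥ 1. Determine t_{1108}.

Computing terms: t_1 = 3,  t_2 = 21,  t_3 = 11,  t_4 = 9,  t_5 = 29,  t_6 = 33,  t_7 = 27,  t_8 = 19,  t_9 = 31,  t_{10} = 13,  t_{11} = 23,  t_{12} = 25,  t_{13} = 5,  t_{14} = 1,  t_{15} = 7,  t_{16} = 15,  t_{17} = 3.
Since t_{17} = t_1 = 3, the sequence is periodic with period 16.
(1108 - 1) mod 16 = 3, so t_{1108} = t_4 = 9.

9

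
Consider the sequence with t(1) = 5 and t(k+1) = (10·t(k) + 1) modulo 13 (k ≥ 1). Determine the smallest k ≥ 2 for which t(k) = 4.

Computing terms: t(1) = 5; t(2) = 12; t(3) = 4; t(4) = 2; t(5) = 8; t(6) = 3; t(7) = 5.
Since t(7) = t(1) = 5, the sequence is periodic with period 6.
The value 4 first appears (with k ≥ 2) at t(3).

3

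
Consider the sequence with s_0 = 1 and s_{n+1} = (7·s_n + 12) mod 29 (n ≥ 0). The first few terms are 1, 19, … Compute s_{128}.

s_0 = 1; s_1 = 19; s_2 = 0; s_3 = 12; s_4 = 9; s_5 = 17; s_6 = 15; s_7 = 1.
Since s_7 = s_0 = 1, the sequence is periodic with period 7.
(128 - 0) mod 7 = 2, so s_{128} = s_2 = 0.

0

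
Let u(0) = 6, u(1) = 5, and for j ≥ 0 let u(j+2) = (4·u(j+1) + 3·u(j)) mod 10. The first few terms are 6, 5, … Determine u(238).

Computing terms: u(0) = 6; u(1) = 5; u(2) = 8; u(3) = 7; u(4) = 2; u(5) = 9; u(6) = 2; u(7) = 5; u(8) = 6; u(9) = 9; u(10) = 4; u(11) = 3; u(12) = 4; u(13) = 5; u(14) = 2; u(15) = 3; u(16) = 8; u(17) = 1; u(18) = 8; u(19) = 5; u(20) = 4; u(21) = 1; u(22) = 6; u(23) = 7; u(24) = 6; u(25) = 5.
The sequence repeats with period 24.
(238 - 0) mod 24 = 22, so u(238) = u(22) = 6.

6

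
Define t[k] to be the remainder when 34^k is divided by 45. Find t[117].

19

Listing terms: t[1] = 34; t[2] = 31; t[3] = 19; t[4] = 16; t[5] = 4; t[6] = 1; t[7] = 34.
Since t[7] = t[1] = 34, the sequence is periodic with period 6.
So t[117] = t[1 + ((117-1) mod 6)] = t[3] = 19.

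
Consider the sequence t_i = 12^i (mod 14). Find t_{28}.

2

Listing terms: t_0 = 1,  t_1 = 12,  t_2 = 4,  t_3 = 6,  t_4 = 2,  t_5 = 10,  t_6 = 8,  t_7 = 12.
Since t_7 = t_1 = 12, the sequence is eventually periodic: after a pre-period of length 1 it cycles with period 6.
For i ≥ 1, t_i depends only on (i - 1) mod 6. (28 - 1) mod 6 = 3, so t_{28} = t_4 = 2.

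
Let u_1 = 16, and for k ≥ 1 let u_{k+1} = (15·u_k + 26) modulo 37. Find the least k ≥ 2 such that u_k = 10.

Computing terms: u_1 = 16; u_2 = 7; u_3 = 20; u_4 = 30; u_5 = 32; u_6 = 25; u_7 = 31; u_8 = 10; u_9 = 28; u_{10} = 2; u_{11} = 19; u_{12} = 15; u_{13} = 29; u_{14} = 17; u_{15} = 22; u_{16} = 23; u_{17} = 1; u_{18} = 4; u_{19} = 12; u_{20} = 21; u_{21} = 8; u_{22} = 35; u_{23} = 33; u_{24} = 3; u_{25} = 34; u_{26} = 18; u_{27} = 0; u_{28} = 26; u_{29} = 9; u_{30} = 13; u_{31} = 36; u_{32} = 11; u_{33} = 6; u_{34} = 5; u_{35} = 27; u_{36} = 24; u_{37} = 16.
Since u_{37} = u_1 = 16, the sequence is periodic with period 36.
The value 10 first appears (with k ≥ 2) at u_8.

8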